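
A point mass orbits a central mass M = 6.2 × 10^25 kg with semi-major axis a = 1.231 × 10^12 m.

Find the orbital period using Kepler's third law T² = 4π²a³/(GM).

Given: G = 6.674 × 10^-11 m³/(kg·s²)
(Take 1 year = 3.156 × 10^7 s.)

GM = G · M = 6.674e-11 · 6.2e+25 = 4.13788e+15 m³/s².
Kepler's third law: T = 2π √(a³ / GM).
Substituting a = 1.231e+12 m and GM = 4.13788e+15 m³/s²:
T = 2π √((1.231e+12)³ / 4.13788e+15) s
T ≈ 1.334e+11 s = 4227 years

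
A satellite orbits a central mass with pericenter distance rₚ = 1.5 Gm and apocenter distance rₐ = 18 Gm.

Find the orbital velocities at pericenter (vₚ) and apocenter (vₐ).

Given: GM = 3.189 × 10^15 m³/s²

Convert to SI: rₚ = 1.5 Gm = 1.5e+09 m; rₐ = 18 Gm = 1.8e+10 m.
Use the vis-viva equation v² = GM(2/r − 1/a) with a = (rₚ + rₐ)/2 = (1.5e+09 + 1.8e+10)/2 = 9.75e+09 m.
vₚ = √(GM · (2/rₚ − 1/a)) = √(3.189e+15 · (2/1.5e+09 − 1/9.75e+09)) m/s ≈ 1981 m/s = 1.981 km/s.
vₐ = √(GM · (2/rₐ − 1/a)) = √(3.189e+15 · (2/1.8e+10 − 1/9.75e+09)) m/s ≈ 165.1 m/s = 165.1 m/s.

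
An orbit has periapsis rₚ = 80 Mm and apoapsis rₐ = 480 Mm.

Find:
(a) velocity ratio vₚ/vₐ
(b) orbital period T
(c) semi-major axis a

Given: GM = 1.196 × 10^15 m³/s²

Convert to SI: rₚ = 80 Mm = 8e+07 m; rₐ = 480 Mm = 4.8e+08 m.
(a) Conservation of angular momentum (rₚvₚ = rₐvₐ) gives vₚ/vₐ = rₐ/rₚ = 4.8e+08/8e+07 ≈ 6
(b) With a = (rₚ + rₐ)/2 = 2.8e+08 m, T = 2π √(a³/GM) = 2π √((2.8e+08)³/1.196e+15) s ≈ 8.512e+05 s
(c) a = (rₚ + rₐ)/2 = (8e+07 + 4.8e+08)/2 ≈ 2.8e+08 m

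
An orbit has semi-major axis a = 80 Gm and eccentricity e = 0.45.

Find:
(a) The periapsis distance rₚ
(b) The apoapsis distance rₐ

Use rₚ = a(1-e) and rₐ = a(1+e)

Convert to SI: a = 80 Gm = 8e+10 m.
(a) rₚ = a(1 − e) = 8e+10 · (1 − 0.45) = 8e+10 · 0.55 ≈ 4.4e+10 m = 44 Gm.
(b) rₐ = a(1 + e) = 8e+10 · (1 + 0.45) = 8e+10 · 1.45 ≈ 1.16e+11 m = 116 Gm.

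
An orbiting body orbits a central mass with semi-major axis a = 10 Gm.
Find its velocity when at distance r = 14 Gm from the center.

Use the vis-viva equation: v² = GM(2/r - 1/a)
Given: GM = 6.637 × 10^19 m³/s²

Convert to SI: a = 10 Gm = 1e+10 m; r = 14 Gm = 1.4e+10 m.
Vis-viva: v = √(GM · (2/r − 1/a)).
2/r − 1/a = 2/1.4e+10 − 1/1e+10 = 4.28571e-11 m⁻¹.
v = √(6.637e+19 · 4.28571e-11) m/s ≈ 5.333e+04 m/s = 53.33 km/s.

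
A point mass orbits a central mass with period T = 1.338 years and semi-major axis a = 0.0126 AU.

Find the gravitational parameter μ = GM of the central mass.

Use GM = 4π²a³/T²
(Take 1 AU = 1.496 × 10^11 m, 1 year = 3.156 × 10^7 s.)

Convert to SI: T = 1.338 years = 4.22273e+07 s; a = 0.0126 AU = 1.88496e+09 m.
GM = 4π² · a³ / T².
GM = 4π² · (1.88496e+09)³ / (4.22273e+07)² m³/s² ≈ 1.483e+14 m³/s² = 1.483 × 10^14 m³/s².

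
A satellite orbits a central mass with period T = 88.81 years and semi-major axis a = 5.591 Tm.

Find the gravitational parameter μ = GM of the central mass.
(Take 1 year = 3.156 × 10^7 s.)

Convert to SI: T = 88.81 years = 2.80284e+09 s; a = 5.591 Tm = 5.591e+12 m.
GM = 4π² · a³ / T².
GM = 4π² · (5.591e+12)³ / (2.80284e+09)² m³/s² ≈ 8.783e+20 m³/s² = 8.783 × 10^20 m³/s².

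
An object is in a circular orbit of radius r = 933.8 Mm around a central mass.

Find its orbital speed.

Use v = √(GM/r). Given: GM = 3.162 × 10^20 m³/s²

Convert to SI: r = 933.8 Mm = 9.338e+08 m.
For a circular orbit, gravity supplies the centripetal force, so v = √(GM / r).
v = √(3.162e+20 / 9.338e+08) m/s ≈ 5.819e+05 m/s = 581.9 km/s.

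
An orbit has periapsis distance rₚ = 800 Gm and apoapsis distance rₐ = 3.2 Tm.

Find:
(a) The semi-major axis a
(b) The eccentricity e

Convert to SI: rₚ = 800 Gm = 8e+11 m; rₐ = 3.2 Tm = 3.2e+12 m.
(a) a = (rₚ + rₐ) / 2 = (8e+11 + 3.2e+12) / 2 ≈ 2e+12 m = 2 Tm.
(b) e = (rₐ − rₚ) / (rₐ + rₚ) = (3.2e+12 − 8e+11) / (3.2e+12 + 8e+11) ≈ 0.6.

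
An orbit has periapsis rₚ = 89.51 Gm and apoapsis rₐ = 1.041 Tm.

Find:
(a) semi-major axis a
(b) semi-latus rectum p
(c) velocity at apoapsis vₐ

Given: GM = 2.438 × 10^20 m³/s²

Convert to SI: rₚ = 89.51 Gm = 8.951e+10 m; rₐ = 1.041 Tm = 1.041e+12 m.
(a) a = (rₚ + rₐ)/2 = (8.951e+10 + 1.041e+12)/2 ≈ 5.653e+11 m
(b) From a = (rₚ + rₐ)/2 = 5.65255e+11 m and e = (rₐ − rₚ)/(rₐ + rₚ) = 0.841647, p = a(1 − e²) = 5.65255e+11 · (1 − (0.841647)²) ≈ 1.648e+11 m
(c) With a = (rₚ + rₐ)/2 = 5.65255e+11 m, vₐ = √(GM (2/rₐ − 1/a)) = √(2.438e+20 · (2/1.041e+12 − 1/5.65255e+11)) m/s ≈ 6090 m/s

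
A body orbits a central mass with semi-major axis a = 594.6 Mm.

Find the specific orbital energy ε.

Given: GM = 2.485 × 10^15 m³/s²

Convert to SI: a = 594.6 Mm = 5.946e+08 m.
ε = −GM / (2a).
ε = −2.485e+15 / (2 · 5.946e+08) J/kg ≈ -2.09e+06 J/kg = -2.09 MJ/kg.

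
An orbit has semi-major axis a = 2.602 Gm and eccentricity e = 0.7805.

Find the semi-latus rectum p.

Convert to SI: a = 2.602 Gm = 2.602e+09 m.
p = a (1 − e²).
p = 2.602e+09 · (1 − (0.7805)²) = 2.602e+09 · 0.39082 ≈ 1.017e+09 m = 1.017 Gm.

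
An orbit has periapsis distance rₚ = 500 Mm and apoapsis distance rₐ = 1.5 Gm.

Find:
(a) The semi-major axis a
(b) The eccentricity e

Convert to SI: rₚ = 500 Mm = 5e+08 m; rₐ = 1.5 Gm = 1.5e+09 m.
(a) a = (rₚ + rₐ) / 2 = (5e+08 + 1.5e+09) / 2 ≈ 1e+09 m = 1 Gm.
(b) e = (rₐ − rₚ) / (rₐ + rₚ) = (1.5e+09 − 5e+08) / (1.5e+09 + 5e+08) ≈ 0.5.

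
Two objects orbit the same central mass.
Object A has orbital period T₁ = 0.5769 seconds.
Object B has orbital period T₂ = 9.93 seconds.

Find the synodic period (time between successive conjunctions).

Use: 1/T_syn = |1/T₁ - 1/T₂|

T_syn = |T₁ · T₂ / (T₁ − T₂)|.
T_syn = |0.5769 · 9.93 / (0.5769 − 9.93)| s ≈ 0.6125 s = 0.6125 seconds.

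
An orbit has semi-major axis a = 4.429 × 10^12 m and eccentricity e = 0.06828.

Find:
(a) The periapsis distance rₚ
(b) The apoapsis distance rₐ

(a) rₚ = a(1 − e) = 4.429e+12 · (1 − 0.06828) = 4.429e+12 · 0.93172 ≈ 4.127e+12 m = 4.127 × 10^12 m.
(b) rₐ = a(1 + e) = 4.429e+12 · (1 + 0.06828) = 4.429e+12 · 1.06828 ≈ 4.731e+12 m = 4.731 × 10^12 m.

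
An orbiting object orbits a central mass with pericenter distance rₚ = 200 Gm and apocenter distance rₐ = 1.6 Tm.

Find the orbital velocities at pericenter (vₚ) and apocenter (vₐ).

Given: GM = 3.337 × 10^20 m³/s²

Convert to SI: rₚ = 200 Gm = 2e+11 m; rₐ = 1.6 Tm = 1.6e+12 m.
Use the vis-viva equation v² = GM(2/r − 1/a) with a = (rₚ + rₐ)/2 = (2e+11 + 1.6e+12)/2 = 9e+11 m.
vₚ = √(GM · (2/rₚ − 1/a)) = √(3.337e+20 · (2/2e+11 − 1/9e+11)) m/s ≈ 5.446e+04 m/s = 54.46 km/s.
vₐ = √(GM · (2/rₐ − 1/a)) = √(3.337e+20 · (2/1.6e+12 − 1/9e+11)) m/s ≈ 6808 m/s = 6.808 km/s.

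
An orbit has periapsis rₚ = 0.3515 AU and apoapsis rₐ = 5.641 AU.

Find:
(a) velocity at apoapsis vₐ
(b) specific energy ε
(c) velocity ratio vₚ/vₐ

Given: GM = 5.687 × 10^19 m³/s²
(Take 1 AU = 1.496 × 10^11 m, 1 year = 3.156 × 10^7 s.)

Convert to SI: rₚ = 0.3515 AU = 5.25844e+10 m; rₐ = 5.641 AU = 8.43894e+11 m.
(a) With a = (rₚ + rₐ)/2 = 4.48239e+11 m, vₐ = √(GM (2/rₐ − 1/a)) = √(5.687e+19 · (2/8.43894e+11 − 1/4.48239e+11)) m/s ≈ 2812 m/s
(b) With a = (rₚ + rₐ)/2 = 4.48239e+11 m, ε = −GM/(2a) = −5.687e+19/(2 · 4.48239e+11) J/kg ≈ -6.344e+07 J/kg
(c) Conservation of angular momentum (rₚvₚ = rₐvₐ) gives vₚ/vₐ = rₐ/rₚ = 8.43894e+11/5.25844e+10 ≈ 16.05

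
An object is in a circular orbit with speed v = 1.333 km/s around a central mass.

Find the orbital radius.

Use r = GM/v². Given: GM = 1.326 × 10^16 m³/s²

Convert to SI: v = 1.333 km/s = 1333 m/s.
For a circular orbit, v² = GM / r, so r = GM / v².
r = 1.326e+16 / (1333)² m ≈ 7.462e+09 m = 7.462 × 10^9 m.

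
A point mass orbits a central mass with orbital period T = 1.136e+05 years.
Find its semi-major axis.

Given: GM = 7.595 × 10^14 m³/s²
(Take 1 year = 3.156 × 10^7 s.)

Convert to SI: T = 1.136e+05 years = 3.58522e+12 s.
Invert Kepler's third law: a = (GM · T² / (4π²))^(1/3).
Substituting T = 3.58522e+12 s and GM = 7.595e+14 m³/s²:
a = (7.595e+14 · (3.58522e+12)² / (4π²))^(1/3) m
a ≈ 6.277e+12 m = 6.277 Tm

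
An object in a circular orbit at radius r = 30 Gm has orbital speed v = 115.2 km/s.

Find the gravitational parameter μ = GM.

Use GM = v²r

Convert to SI: r = 30 Gm = 3e+10 m; v = 115.2 km/s = 115200 m/s.
For a circular orbit v² = GM/r, so GM = v² · r.
GM = (115200)² · 3e+10 m³/s² ≈ 3.981e+20 m³/s² = 3.981 × 10^20 m³/s².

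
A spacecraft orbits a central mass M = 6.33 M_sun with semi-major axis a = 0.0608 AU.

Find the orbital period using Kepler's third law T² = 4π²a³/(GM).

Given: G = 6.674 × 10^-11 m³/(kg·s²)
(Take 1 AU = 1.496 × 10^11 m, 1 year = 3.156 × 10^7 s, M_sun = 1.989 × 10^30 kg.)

Convert to SI: a = 0.0608 AU = 9.09568e+09 m; M = 6.33 M_sun = 1.25904e+31 kg.
GM = G · M = 6.674e-11 · 1.25904e+31 = 8.40281e+20 m³/s².
Kepler's third law: T = 2π √(a³ / GM).
Substituting a = 9.09568e+09 m and GM = 8.40281e+20 m³/s²:
T = 2π √((9.09568e+09)³ / 8.40281e+20) s
T ≈ 1.88e+05 s = 0.005958 years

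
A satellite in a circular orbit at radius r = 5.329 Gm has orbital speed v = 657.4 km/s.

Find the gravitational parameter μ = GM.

Convert to SI: r = 5.329 Gm = 5.329e+09 m; v = 657.4 km/s = 657400 m/s.
For a circular orbit v² = GM/r, so GM = v² · r.
GM = (657400)² · 5.329e+09 m³/s² ≈ 2.303e+21 m³/s² = 2.303 × 10^21 m³/s².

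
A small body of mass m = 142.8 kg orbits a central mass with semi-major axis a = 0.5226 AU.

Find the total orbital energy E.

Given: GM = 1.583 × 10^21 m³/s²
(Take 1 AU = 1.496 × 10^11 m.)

Convert to SI: a = 0.5226 AU = 7.8181e+10 m.
E = −GMm / (2a).
E = −1.583e+21 · 142.8 / (2 · 7.8181e+10) J ≈ -1.446e+12 J = -1.446 TJ.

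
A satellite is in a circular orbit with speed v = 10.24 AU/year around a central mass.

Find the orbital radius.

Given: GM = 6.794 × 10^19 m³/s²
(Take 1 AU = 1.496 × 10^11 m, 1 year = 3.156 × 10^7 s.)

Convert to SI: v = 10.24 AU/year = 48539.4 m/s.
For a circular orbit, v² = GM / r, so r = GM / v².
r = 6.794e+19 / (48539.4)² m ≈ 2.884e+10 m = 0.1928 AU.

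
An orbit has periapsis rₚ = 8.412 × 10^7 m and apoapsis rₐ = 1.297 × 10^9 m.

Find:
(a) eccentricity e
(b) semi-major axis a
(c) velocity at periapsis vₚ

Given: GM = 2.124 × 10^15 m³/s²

(a) e = (rₐ − rₚ)/(rₐ + rₚ) = (1.297e+09 − 8.412e+07)/(1.297e+09 + 8.412e+07) ≈ 0.8782
(b) a = (rₚ + rₐ)/2 = (8.412e+07 + 1.297e+09)/2 ≈ 6.906e+08 m
(c) With a = (rₚ + rₐ)/2 = 6.9056e+08 m, vₚ = √(GM (2/rₚ − 1/a)) = √(2.124e+15 · (2/8.412e+07 − 1/6.9056e+08)) m/s ≈ 6886 m/s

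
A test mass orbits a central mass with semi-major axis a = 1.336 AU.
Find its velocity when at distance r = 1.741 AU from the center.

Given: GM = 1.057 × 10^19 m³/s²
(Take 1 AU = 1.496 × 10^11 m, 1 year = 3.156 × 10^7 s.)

Convert to SI: a = 1.336 AU = 1.99866e+11 m; r = 1.741 AU = 2.60454e+11 m.
Vis-viva: v = √(GM · (2/r − 1/a)).
2/r − 1/a = 2/2.60454e+11 − 1/1.99866e+11 = 2.67555e-12 m⁻¹.
v = √(1.057e+19 · 2.67555e-12) m/s ≈ 5318 m/s = 1.122 AU/year.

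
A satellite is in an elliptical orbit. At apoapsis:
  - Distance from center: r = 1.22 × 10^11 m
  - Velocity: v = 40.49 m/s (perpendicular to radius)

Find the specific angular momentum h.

With v perpendicular to r, h = r · v.
h = 1.22e+11 · 40.49 m²/s ≈ 4.94e+12 m²/s.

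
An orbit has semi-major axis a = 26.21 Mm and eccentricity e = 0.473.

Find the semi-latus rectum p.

Convert to SI: a = 26.21 Mm = 2.621e+07 m.
p = a (1 − e²).
p = 2.621e+07 · (1 − (0.473)²) = 2.621e+07 · 0.776271 ≈ 2.035e+07 m = 20.35 Mm.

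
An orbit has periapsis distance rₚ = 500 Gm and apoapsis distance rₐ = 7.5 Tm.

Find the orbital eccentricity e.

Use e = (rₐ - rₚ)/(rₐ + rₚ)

Convert to SI: rₚ = 500 Gm = 5e+11 m; rₐ = 7.5 Tm = 7.5e+12 m.
e = (rₐ − rₚ) / (rₐ + rₚ).
e = (7.5e+12 − 5e+11) / (7.5e+12 + 5e+11) = 7e+12 / 8e+12 ≈ 0.875.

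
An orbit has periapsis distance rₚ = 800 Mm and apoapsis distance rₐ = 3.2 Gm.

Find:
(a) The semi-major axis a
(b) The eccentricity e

Convert to SI: rₚ = 800 Mm = 8e+08 m; rₐ = 3.2 Gm = 3.2e+09 m.
(a) a = (rₚ + rₐ) / 2 = (8e+08 + 3.2e+09) / 2 ≈ 2e+09 m = 2 Gm.
(b) e = (rₐ − rₚ) / (rₐ + rₚ) = (3.2e+09 − 8e+08) / (3.2e+09 + 8e+08) ≈ 0.6.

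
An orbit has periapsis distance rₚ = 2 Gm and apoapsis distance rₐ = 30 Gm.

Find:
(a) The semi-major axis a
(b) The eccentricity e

Convert to SI: rₚ = 2 Gm = 2e+09 m; rₐ = 30 Gm = 3e+10 m.
(a) a = (rₚ + rₐ) / 2 = (2e+09 + 3e+10) / 2 ≈ 1.6e+10 m = 16 Gm.
(b) e = (rₐ − rₚ) / (rₐ + rₚ) = (3e+10 − 2e+09) / (3e+10 + 2e+09) ≈ 0.875.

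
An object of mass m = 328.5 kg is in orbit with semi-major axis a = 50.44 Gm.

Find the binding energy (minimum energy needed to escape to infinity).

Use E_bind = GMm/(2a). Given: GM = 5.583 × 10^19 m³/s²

Convert to SI: a = 50.44 Gm = 5.044e+10 m.
Total orbital energy is E = −GMm/(2a); binding energy is E_bind = −E = GMm/(2a).
E_bind = 5.583e+19 · 328.5 / (2 · 5.044e+10) J ≈ 1.818e+11 J = 181.8 GJ.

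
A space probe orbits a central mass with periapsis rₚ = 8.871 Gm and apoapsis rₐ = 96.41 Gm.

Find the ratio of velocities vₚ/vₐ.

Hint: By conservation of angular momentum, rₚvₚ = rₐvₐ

Convert to SI: rₚ = 8.871 Gm = 8.871e+09 m; rₐ = 96.41 Gm = 9.641e+10 m.
Conservation of angular momentum gives rₚvₚ = rₐvₐ, so vₚ/vₐ = rₐ/rₚ.
vₚ/vₐ = 9.641e+10 / 8.871e+09 ≈ 10.87.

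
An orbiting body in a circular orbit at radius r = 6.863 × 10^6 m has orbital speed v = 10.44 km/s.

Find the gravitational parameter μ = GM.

Convert to SI: v = 10.44 km/s = 10440 m/s.
For a circular orbit v² = GM/r, so GM = v² · r.
GM = (10440)² · 6.863e+06 m³/s² ≈ 7.48e+14 m³/s² = 7.48 × 10^14 m³/s².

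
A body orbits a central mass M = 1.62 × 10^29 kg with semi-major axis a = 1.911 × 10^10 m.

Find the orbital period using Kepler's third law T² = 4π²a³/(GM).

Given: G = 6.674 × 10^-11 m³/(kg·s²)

GM = G · M = 6.674e-11 · 1.62e+29 = 1.08119e+19 m³/s².
Kepler's third law: T = 2π √(a³ / GM).
Substituting a = 1.911e+10 m and GM = 1.08119e+19 m³/s²:
T = 2π √((1.911e+10)³ / 1.08119e+19) s
T ≈ 5.048e+06 s = 58.43 days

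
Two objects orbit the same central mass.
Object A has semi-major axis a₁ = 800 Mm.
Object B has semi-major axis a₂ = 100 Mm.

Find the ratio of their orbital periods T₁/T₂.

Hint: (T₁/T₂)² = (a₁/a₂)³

Convert to SI: a₁ = 800 Mm = 8e+08 m; a₂ = 100 Mm = 1e+08 m.
From Kepler's third law, (T₁/T₂)² = (a₁/a₂)³, so T₁/T₂ = (a₁/a₂)^(3/2).
a₁/a₂ = 8e+08 / 1e+08 = 8.
T₁/T₂ = (8)^(3/2) ≈ 22.63.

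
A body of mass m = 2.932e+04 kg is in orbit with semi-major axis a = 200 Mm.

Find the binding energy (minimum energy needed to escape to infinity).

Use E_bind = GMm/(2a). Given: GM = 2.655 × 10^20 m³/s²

Convert to SI: a = 200 Mm = 2e+08 m.
Total orbital energy is E = −GMm/(2a); binding energy is E_bind = −E = GMm/(2a).
E_bind = 2.655e+20 · 2.932e+04 / (2 · 2e+08) J ≈ 1.946e+16 J = 19.46 PJ.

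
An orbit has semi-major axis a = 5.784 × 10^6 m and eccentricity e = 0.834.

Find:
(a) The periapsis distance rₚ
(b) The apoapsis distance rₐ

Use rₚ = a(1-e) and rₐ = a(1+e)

(a) rₚ = a(1 − e) = 5.784e+06 · (1 − 0.834) = 5.784e+06 · 0.166 ≈ 9.601e+05 m = 9.601 × 10^5 m.
(b) rₐ = a(1 + e) = 5.784e+06 · (1 + 0.834) = 5.784e+06 · 1.834 ≈ 1.061e+07 m = 1.061 × 10^7 m.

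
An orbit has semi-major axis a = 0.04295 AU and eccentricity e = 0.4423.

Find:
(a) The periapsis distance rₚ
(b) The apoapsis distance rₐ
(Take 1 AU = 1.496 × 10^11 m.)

Convert to SI: a = 0.04295 AU = 6.42532e+09 m.
(a) rₚ = a(1 − e) = 6.42532e+09 · (1 − 0.4423) = 6.42532e+09 · 0.5577 ≈ 3.583e+09 m = 0.02395 AU.
(b) rₐ = a(1 + e) = 6.42532e+09 · (1 + 0.4423) = 6.42532e+09 · 1.4423 ≈ 9.267e+09 m = 0.06195 AU.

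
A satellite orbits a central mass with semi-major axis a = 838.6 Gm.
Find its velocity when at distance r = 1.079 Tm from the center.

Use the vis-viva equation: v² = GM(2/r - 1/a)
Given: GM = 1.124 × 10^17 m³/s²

Convert to SI: a = 838.6 Gm = 8.386e+11 m; r = 1.079 Tm = 1.079e+12 m.
Vis-viva: v = √(GM · (2/r − 1/a)).
2/r − 1/a = 2/1.079e+12 − 1/8.386e+11 = 6.61104e-13 m⁻¹.
v = √(1.124e+17 · 6.61104e-13) m/s ≈ 272.6 m/s = 272.6 m/s.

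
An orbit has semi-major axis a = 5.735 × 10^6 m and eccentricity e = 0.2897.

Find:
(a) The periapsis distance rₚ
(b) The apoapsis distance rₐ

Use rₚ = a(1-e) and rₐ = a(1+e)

(a) rₚ = a(1 − e) = 5.735e+06 · (1 − 0.2897) = 5.735e+06 · 0.7103 ≈ 4.074e+06 m = 4.074 × 10^6 m.
(b) rₐ = a(1 + e) = 5.735e+06 · (1 + 0.2897) = 5.735e+06 · 1.2897 ≈ 7.396e+06 m = 7.396 × 10^6 m.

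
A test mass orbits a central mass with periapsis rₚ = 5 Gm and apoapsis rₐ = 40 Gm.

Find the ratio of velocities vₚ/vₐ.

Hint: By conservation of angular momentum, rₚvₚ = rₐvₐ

Convert to SI: rₚ = 5 Gm = 5e+09 m; rₐ = 40 Gm = 4e+10 m.
Conservation of angular momentum gives rₚvₚ = rₐvₐ, so vₚ/vₐ = rₐ/rₚ.
vₚ/vₐ = 4e+10 / 5e+09 ≈ 8.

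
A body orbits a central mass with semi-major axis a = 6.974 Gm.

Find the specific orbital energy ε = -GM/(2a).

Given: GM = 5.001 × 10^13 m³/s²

Convert to SI: a = 6.974 Gm = 6.974e+09 m.
ε = −GM / (2a).
ε = −5.001e+13 / (2 · 6.974e+09) J/kg ≈ -3585 J/kg = -3.585 kJ/kg.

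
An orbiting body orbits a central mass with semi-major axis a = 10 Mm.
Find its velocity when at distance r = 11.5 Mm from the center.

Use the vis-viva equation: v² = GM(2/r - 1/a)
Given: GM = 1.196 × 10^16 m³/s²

Convert to SI: a = 10 Mm = 1e+07 m; r = 11.5 Mm = 1.15e+07 m.
Vis-viva: v = √(GM · (2/r − 1/a)).
2/r − 1/a = 2/1.15e+07 − 1/1e+07 = 7.3913e-08 m⁻¹.
v = √(1.196e+16 · 7.3913e-08) m/s ≈ 2.973e+04 m/s = 29.73 km/s.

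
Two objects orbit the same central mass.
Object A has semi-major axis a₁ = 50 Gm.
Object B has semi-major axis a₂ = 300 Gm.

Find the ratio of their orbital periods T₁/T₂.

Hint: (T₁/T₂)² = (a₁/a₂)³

Convert to SI: a₁ = 50 Gm = 5e+10 m; a₂ = 300 Gm = 3e+11 m.
From Kepler's third law, (T₁/T₂)² = (a₁/a₂)³, so T₁/T₂ = (a₁/a₂)^(3/2).
a₁/a₂ = 5e+10 / 3e+11 = 0.166667.
T₁/T₂ = (0.166667)^(3/2) ≈ 0.06804.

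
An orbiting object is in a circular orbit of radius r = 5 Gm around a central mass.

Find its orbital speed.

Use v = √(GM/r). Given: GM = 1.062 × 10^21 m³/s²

Convert to SI: r = 5 Gm = 5e+09 m.
For a circular orbit, gravity supplies the centripetal force, so v = √(GM / r).
v = √(1.062e+21 / 5e+09) m/s ≈ 4.609e+05 m/s = 460.9 km/s.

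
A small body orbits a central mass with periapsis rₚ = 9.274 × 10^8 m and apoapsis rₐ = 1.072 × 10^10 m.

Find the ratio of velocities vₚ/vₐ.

Conservation of angular momentum gives rₚvₚ = rₐvₐ, so vₚ/vₐ = rₐ/rₚ.
vₚ/vₐ = 1.072e+10 / 9.274e+08 ≈ 11.56.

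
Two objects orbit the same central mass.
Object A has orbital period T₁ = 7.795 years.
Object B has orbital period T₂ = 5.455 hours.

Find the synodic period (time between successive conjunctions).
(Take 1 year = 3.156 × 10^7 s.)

Convert to SI: T₁ = 7.795 years = 2.4601e+08 s; T₂ = 5.455 hours = 19638 s.
T_syn = |T₁ · T₂ / (T₁ − T₂)|.
T_syn = |2.4601e+08 · 19638 / (2.4601e+08 − 19638)| s ≈ 1.964e+04 s = 5.455 hours.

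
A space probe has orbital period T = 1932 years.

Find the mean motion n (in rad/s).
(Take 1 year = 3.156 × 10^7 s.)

Convert to SI: T = 1932 years = 6.09739e+10 s.
n = 2π / T.
n = 2π / 6.09739e+10 s ≈ 1.03e-10 rad/s.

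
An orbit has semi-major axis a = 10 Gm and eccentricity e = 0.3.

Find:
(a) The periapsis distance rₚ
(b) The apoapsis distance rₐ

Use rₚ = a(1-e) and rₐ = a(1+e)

Convert to SI: a = 10 Gm = 1e+10 m.
(a) rₚ = a(1 − e) = 1e+10 · (1 − 0.3) = 1e+10 · 0.7 ≈ 7e+09 m = 7 Gm.
(b) rₐ = a(1 + e) = 1e+10 · (1 + 0.3) = 1e+10 · 1.3 ≈ 1.3e+10 m = 13 Gm.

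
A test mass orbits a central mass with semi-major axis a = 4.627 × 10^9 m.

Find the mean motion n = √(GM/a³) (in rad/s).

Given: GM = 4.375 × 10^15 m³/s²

n = √(GM / a³).
n = √(4.375e+15 / (4.627e+09)³) rad/s ≈ 2.102e-07 rad/s.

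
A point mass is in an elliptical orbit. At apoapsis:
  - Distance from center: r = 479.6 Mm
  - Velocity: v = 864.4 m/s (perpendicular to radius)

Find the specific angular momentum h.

Convert to SI: r = 479.6 Mm = 4.796e+08 m.
With v perpendicular to r, h = r · v.
h = 4.796e+08 · 864.4 m²/s ≈ 4.146e+11 m²/s.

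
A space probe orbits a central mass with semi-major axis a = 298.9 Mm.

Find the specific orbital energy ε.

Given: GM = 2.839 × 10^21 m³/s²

Convert to SI: a = 298.9 Mm = 2.989e+08 m.
ε = −GM / (2a).
ε = −2.839e+21 / (2 · 2.989e+08) J/kg ≈ -4.749e+12 J/kg = -4749 GJ/kg.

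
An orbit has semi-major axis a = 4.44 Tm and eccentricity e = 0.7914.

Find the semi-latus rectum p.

Convert to SI: a = 4.44 Tm = 4.44e+12 m.
p = a (1 − e²).
p = 4.44e+12 · (1 − (0.7914)²) = 4.44e+12 · 0.373686 ≈ 1.659e+12 m = 1.659 Tm.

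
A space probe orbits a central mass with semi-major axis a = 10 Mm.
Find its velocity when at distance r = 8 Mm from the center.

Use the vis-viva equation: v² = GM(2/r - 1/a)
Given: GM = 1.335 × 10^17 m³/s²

Convert to SI: a = 10 Mm = 1e+07 m; r = 8 Mm = 8e+06 m.
Vis-viva: v = √(GM · (2/r − 1/a)).
2/r − 1/a = 2/8e+06 − 1/1e+07 = 1.5e-07 m⁻¹.
v = √(1.335e+17 · 1.5e-07) m/s ≈ 1.415e+05 m/s = 141.5 km/s.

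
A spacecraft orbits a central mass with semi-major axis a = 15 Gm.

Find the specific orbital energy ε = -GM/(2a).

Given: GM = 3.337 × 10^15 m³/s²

Convert to SI: a = 15 Gm = 1.5e+10 m.
ε = −GM / (2a).
ε = −3.337e+15 / (2 · 1.5e+10) J/kg ≈ -1.112e+05 J/kg = -111.2 kJ/kg.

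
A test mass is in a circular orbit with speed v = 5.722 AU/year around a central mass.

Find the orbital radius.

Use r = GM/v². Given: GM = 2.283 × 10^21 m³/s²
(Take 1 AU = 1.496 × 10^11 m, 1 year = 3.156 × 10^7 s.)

Convert to SI: v = 5.722 AU/year = 27123.3 m/s.
For a circular orbit, v² = GM / r, so r = GM / v².
r = 2.283e+21 / (27123.3)² m ≈ 3.103e+12 m = 20.74 AU.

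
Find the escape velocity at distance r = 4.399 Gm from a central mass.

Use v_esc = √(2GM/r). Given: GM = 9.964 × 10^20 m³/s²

Convert to SI: r = 4.399 Gm = 4.399e+09 m.
Escape velocity comes from setting total energy to zero: ½v² − GM/r = 0 ⇒ v_esc = √(2GM / r).
v_esc = √(2 · 9.964e+20 / 4.399e+09) m/s ≈ 6.731e+05 m/s = 673.1 km/s.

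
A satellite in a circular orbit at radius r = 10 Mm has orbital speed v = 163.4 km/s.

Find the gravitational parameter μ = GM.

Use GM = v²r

Convert to SI: r = 10 Mm = 1e+07 m; v = 163.4 km/s = 163400 m/s.
For a circular orbit v² = GM/r, so GM = v² · r.
GM = (163400)² · 1e+07 m³/s² ≈ 2.67e+17 m³/s² = 2.67 × 10^17 m³/s².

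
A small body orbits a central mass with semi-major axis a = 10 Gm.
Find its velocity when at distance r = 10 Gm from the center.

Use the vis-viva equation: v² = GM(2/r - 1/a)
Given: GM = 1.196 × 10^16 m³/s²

Convert to SI: a = 10 Gm = 1e+10 m; r = 10 Gm = 1e+10 m.
Vis-viva: v = √(GM · (2/r − 1/a)).
2/r − 1/a = 2/1e+10 − 1/1e+10 = 1e-10 m⁻¹.
v = √(1.196e+16 · 1e-10) m/s ≈ 1094 m/s = 1.094 km/s.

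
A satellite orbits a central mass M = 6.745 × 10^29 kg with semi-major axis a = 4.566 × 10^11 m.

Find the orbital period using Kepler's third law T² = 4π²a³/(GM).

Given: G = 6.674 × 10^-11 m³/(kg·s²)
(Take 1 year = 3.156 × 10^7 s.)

GM = G · M = 6.674e-11 · 6.745e+29 = 4.50161e+19 m³/s².
Kepler's third law: T = 2π √(a³ / GM).
Substituting a = 4.566e+11 m and GM = 4.50161e+19 m³/s²:
T = 2π √((4.566e+11)³ / 4.50161e+19) s
T ≈ 2.889e+08 s = 9.155 years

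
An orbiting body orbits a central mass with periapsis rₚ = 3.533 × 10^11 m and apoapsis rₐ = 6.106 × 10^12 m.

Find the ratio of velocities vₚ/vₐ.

Conservation of angular momentum gives rₚvₚ = rₐvₐ, so vₚ/vₐ = rₐ/rₚ.
vₚ/vₐ = 6.106e+12 / 3.533e+11 ≈ 17.28.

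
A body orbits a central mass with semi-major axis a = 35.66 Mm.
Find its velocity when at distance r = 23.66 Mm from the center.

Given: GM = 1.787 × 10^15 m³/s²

Convert to SI: a = 35.66 Mm = 3.566e+07 m; r = 23.66 Mm = 2.366e+07 m.
Vis-viva: v = √(GM · (2/r − 1/a)).
2/r − 1/a = 2/2.366e+07 − 1/3.566e+07 = 5.64882e-08 m⁻¹.
v = √(1.787e+15 · 5.64882e-08) m/s ≈ 1.005e+04 m/s = 10.05 km/s.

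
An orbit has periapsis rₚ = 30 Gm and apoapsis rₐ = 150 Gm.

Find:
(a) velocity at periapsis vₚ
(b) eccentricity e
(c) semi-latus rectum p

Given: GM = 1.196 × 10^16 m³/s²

Convert to SI: rₚ = 30 Gm = 3e+10 m; rₐ = 150 Gm = 1.5e+11 m.
(a) With a = (rₚ + rₐ)/2 = 9e+10 m, vₚ = √(GM (2/rₚ − 1/a)) = √(1.196e+16 · (2/3e+10 − 1/9e+10)) m/s ≈ 815.1 m/s
(b) e = (rₐ − rₚ)/(rₐ + rₚ) = (1.5e+11 − 3e+10)/(1.5e+11 + 3e+10) ≈ 0.6667
(c) From a = (rₚ + rₐ)/2 = 9e+10 m and e = (rₐ − rₚ)/(rₐ + rₚ) = 0.666667, p = a(1 − e²) = 9e+10 · (1 − (0.666667)²) ≈ 5e+10 m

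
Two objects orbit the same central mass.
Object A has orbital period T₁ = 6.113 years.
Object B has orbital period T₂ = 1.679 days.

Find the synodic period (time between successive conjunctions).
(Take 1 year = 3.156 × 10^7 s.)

Convert to SI: T₁ = 6.113 years = 1.92926e+08 s; T₂ = 1.679 days = 145066 s.
T_syn = |T₁ · T₂ / (T₁ − T₂)|.
T_syn = |1.92926e+08 · 145066 / (1.92926e+08 − 145066)| s ≈ 1.452e+05 s = 1.68 days.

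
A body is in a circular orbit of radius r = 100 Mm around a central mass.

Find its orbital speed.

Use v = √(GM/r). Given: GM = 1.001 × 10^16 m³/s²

Convert to SI: r = 100 Mm = 1e+08 m.
For a circular orbit, gravity supplies the centripetal force, so v = √(GM / r).
v = √(1.001e+16 / 1e+08) m/s ≈ 1e+04 m/s = 10 km/s.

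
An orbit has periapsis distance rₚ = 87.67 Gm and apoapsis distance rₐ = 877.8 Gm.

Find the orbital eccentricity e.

Convert to SI: rₚ = 87.67 Gm = 8.767e+10 m; rₐ = 877.8 Gm = 8.778e+11 m.
e = (rₐ − rₚ) / (rₐ + rₚ).
e = (8.778e+11 − 8.767e+10) / (8.778e+11 + 8.767e+10) = 7.9013e+11 / 9.6547e+11 ≈ 0.8184.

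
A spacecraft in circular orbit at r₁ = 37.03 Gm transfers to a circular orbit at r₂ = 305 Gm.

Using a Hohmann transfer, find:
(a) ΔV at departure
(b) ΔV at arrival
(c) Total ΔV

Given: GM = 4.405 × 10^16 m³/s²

Convert to SI: r₁ = 37.03 Gm = 3.703e+10 m; r₂ = 305 Gm = 3.05e+11 m.
Transfer semi-major axis: a_t = (r₁ + r₂)/2 = (3.703e+10 + 3.05e+11)/2 = 1.71015e+11 m.
Circular speeds: v₁ = √(GM/r₁) = 1090.68 m/s, v₂ = √(GM/r₂) = 380.035 m/s.
Transfer speeds (vis-viva v² = GM(2/r − 1/a_t)): v₁ᵗ = 1456.56 m/s, v₂ᵗ = 176.841 m/s.
(a) ΔV₁ = |v₁ᵗ − v₁| ≈ 365.9 m/s = 365.9 m/s.
(b) ΔV₂ = |v₂ − v₂ᵗ| ≈ 203.2 m/s = 203.2 m/s.
(c) ΔV_total = ΔV₁ + ΔV₂ ≈ 569.1 m/s = 569.1 m/s.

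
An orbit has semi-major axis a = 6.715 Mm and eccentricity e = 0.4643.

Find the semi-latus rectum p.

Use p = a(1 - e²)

Convert to SI: a = 6.715 Mm = 6.715e+06 m.
p = a (1 − e²).
p = 6.715e+06 · (1 − (0.4643)²) = 6.715e+06 · 0.784426 ≈ 5.267e+06 m = 5.267 Mm.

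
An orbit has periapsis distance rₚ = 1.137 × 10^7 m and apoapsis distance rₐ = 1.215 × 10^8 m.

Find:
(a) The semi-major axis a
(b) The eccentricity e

(a) a = (rₚ + rₐ) / 2 = (1.137e+07 + 1.215e+08) / 2 ≈ 6.644e+07 m = 6.644 × 10^7 m.
(b) e = (rₐ − rₚ) / (rₐ + rₚ) = (1.215e+08 − 1.137e+07) / (1.215e+08 + 1.137e+07) ≈ 0.8289.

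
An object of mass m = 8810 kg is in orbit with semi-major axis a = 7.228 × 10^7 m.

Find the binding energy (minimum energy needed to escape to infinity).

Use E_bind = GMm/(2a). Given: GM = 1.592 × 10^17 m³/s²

Total orbital energy is E = −GMm/(2a); binding energy is E_bind = −E = GMm/(2a).
E_bind = 1.592e+17 · 8810 / (2 · 7.228e+07) J ≈ 9.702e+12 J = 9.702 TJ.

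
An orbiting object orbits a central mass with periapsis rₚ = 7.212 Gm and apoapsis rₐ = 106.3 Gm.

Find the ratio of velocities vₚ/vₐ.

Convert to SI: rₚ = 7.212 Gm = 7.212e+09 m; rₐ = 106.3 Gm = 1.063e+11 m.
Conservation of angular momentum gives rₚvₚ = rₐvₐ, so vₚ/vₐ = rₐ/rₚ.
vₚ/vₐ = 1.063e+11 / 7.212e+09 ≈ 14.74.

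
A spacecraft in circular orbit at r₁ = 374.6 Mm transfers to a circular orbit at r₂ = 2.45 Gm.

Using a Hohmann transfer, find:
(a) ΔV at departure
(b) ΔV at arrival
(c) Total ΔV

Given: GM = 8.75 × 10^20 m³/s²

Convert to SI: r₁ = 374.6 Mm = 3.746e+08 m; r₂ = 2.45 Gm = 2.45e+09 m.
Transfer semi-major axis: a_t = (r₁ + r₂)/2 = (3.746e+08 + 2.45e+09)/2 = 1.4123e+09 m.
Circular speeds: v₁ = √(GM/r₁) = 1.52834e+06 m/s, v₂ = √(GM/r₂) = 597614 m/s.
Transfer speeds (vis-viva v² = GM(2/r − 1/a_t)): v₁ᵗ = 2.01298e+06 m/s, v₂ᵗ = 307781 m/s.
(a) ΔV₁ = |v₁ᵗ − v₁| ≈ 4.846e+05 m/s = 484.6 km/s.
(b) ΔV₂ = |v₂ − v₂ᵗ| ≈ 2.898e+05 m/s = 289.8 km/s.
(c) ΔV_total = ΔV₁ + ΔV₂ ≈ 7.745e+05 m/s = 774.5 km/s.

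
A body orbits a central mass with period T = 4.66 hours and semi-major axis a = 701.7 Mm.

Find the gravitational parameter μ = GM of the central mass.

Convert to SI: T = 4.66 hours = 16776 s; a = 701.7 Mm = 7.017e+08 m.
GM = 4π² · a³ / T².
GM = 4π² · (7.017e+08)³ / (16776)² m³/s² ≈ 4.847e+19 m³/s² = 4.847 × 10^19 m³/s².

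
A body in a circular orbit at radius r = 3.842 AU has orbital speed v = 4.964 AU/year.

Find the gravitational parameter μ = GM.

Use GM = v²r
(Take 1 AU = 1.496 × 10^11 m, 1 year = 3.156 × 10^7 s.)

Convert to SI: r = 3.842 AU = 5.74763e+11 m; v = 4.964 AU/year = 23530.2 m/s.
For a circular orbit v² = GM/r, so GM = v² · r.
GM = (23530.2)² · 5.74763e+11 m³/s² ≈ 3.182e+20 m³/s² = 3.182 × 10^20 m³/s².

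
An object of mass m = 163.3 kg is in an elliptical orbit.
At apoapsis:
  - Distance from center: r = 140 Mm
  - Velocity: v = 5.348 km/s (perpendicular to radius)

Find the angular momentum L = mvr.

Convert to SI: r = 140 Mm = 1.4e+08 m; v = 5.348 km/s = 5348 m/s.
Since v is perpendicular to r, L = m · v · r.
L = 163.3 · 5348 · 1.4e+08 kg·m²/s ≈ 1.223e+14 kg·m²/s.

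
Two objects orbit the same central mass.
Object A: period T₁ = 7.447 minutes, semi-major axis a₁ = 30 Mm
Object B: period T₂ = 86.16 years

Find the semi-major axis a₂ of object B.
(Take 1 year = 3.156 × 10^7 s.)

Convert to SI: T₁ = 7.447 minutes = 446.82 s; a₁ = 30 Mm = 3e+07 m; T₂ = 86.16 years = 2.71921e+09 s.
Kepler's third law: (T₁/T₂)² = (a₁/a₂)³ ⇒ a₂ = a₁ · (T₂/T₁)^(2/3).
T₂/T₁ = 2.71921e+09 / 446.82 = 6.08569e+06.
a₂ = 3e+07 · (6.08569e+06)^(2/3) m ≈ 1e+12 m = 1000 Gm.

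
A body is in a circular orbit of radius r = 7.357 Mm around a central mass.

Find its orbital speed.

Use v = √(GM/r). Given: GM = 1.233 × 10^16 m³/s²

Convert to SI: r = 7.357 Mm = 7.357e+06 m.
For a circular orbit, gravity supplies the centripetal force, so v = √(GM / r).
v = √(1.233e+16 / 7.357e+06) m/s ≈ 4.094e+04 m/s = 40.94 km/s.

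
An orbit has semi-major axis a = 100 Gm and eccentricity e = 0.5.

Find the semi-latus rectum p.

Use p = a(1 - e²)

Convert to SI: a = 100 Gm = 1e+11 m.
p = a (1 − e²).
p = 1e+11 · (1 − (0.5)²) = 1e+11 · 0.75 ≈ 7.5e+10 m = 75 Gm.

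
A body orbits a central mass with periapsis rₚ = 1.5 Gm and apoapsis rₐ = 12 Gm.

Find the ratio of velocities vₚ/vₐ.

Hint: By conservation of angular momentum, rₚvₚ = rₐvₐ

Convert to SI: rₚ = 1.5 Gm = 1.5e+09 m; rₐ = 12 Gm = 1.2e+10 m.
Conservation of angular momentum gives rₚvₚ = rₐvₐ, so vₚ/vₐ = rₐ/rₚ.
vₚ/vₐ = 1.2e+10 / 1.5e+09 ≈ 8.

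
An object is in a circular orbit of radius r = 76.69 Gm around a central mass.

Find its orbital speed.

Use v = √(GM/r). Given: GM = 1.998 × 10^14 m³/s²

Convert to SI: r = 76.69 Gm = 7.669e+10 m.
For a circular orbit, gravity supplies the centripetal force, so v = √(GM / r).
v = √(1.998e+14 / 7.669e+10) m/s ≈ 51.04 m/s = 51.04 m/s.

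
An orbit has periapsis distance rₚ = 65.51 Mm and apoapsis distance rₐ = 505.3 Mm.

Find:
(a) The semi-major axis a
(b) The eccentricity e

Convert to SI: rₚ = 65.51 Mm = 6.551e+07 m; rₐ = 505.3 Mm = 5.053e+08 m.
(a) a = (rₚ + rₐ) / 2 = (6.551e+07 + 5.053e+08) / 2 ≈ 2.854e+08 m = 285.4 Mm.
(b) e = (rₐ − rₚ) / (rₐ + rₚ) = (5.053e+08 − 6.551e+07) / (5.053e+08 + 6.551e+07) ≈ 0.7705.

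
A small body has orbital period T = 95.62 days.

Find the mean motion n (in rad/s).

Convert to SI: T = 95.62 days = 8.26157e+06 s.
n = 2π / T.
n = 2π / 8.26157e+06 s ≈ 7.605e-07 rad/s.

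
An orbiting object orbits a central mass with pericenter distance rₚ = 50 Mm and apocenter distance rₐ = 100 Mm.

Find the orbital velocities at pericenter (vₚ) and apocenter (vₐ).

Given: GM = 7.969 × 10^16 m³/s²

Convert to SI: rₚ = 50 Mm = 5e+07 m; rₐ = 100 Mm = 1e+08 m.
Use the vis-viva equation v² = GM(2/r − 1/a) with a = (rₚ + rₐ)/2 = (5e+07 + 1e+08)/2 = 7.5e+07 m.
vₚ = √(GM · (2/rₚ − 1/a)) = √(7.969e+16 · (2/5e+07 − 1/7.5e+07)) m/s ≈ 4.61e+04 m/s = 46.1 km/s.
vₐ = √(GM · (2/rₐ − 1/a)) = √(7.969e+16 · (2/1e+08 − 1/7.5e+07)) m/s ≈ 2.305e+04 m/s = 23.05 km/s.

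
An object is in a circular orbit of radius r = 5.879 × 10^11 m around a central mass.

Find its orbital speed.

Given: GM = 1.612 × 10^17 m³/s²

For a circular orbit, gravity supplies the centripetal force, so v = √(GM / r).
v = √(1.612e+17 / 5.879e+11) m/s ≈ 523.6 m/s = 523.6 m/s.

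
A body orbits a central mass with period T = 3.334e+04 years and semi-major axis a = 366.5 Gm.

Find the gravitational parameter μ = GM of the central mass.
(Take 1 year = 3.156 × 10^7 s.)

Convert to SI: T = 3.334e+04 years = 1.05221e+12 s; a = 366.5 Gm = 3.665e+11 m.
GM = 4π² · a³ / T².
GM = 4π² · (3.665e+11)³ / (1.05221e+12)² m³/s² ≈ 1.755e+12 m³/s² = 1.755 × 10^12 m³/s².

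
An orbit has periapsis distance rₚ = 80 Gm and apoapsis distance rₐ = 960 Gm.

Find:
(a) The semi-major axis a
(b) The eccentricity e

Convert to SI: rₚ = 80 Gm = 8e+10 m; rₐ = 960 Gm = 9.6e+11 m.
(a) a = (rₚ + rₐ) / 2 = (8e+10 + 9.6e+11) / 2 ≈ 5.2e+11 m = 520 Gm.
(b) e = (rₐ − rₚ) / (rₐ + rₚ) = (9.6e+11 − 8e+10) / (9.6e+11 + 8e+10) ≈ 0.8462.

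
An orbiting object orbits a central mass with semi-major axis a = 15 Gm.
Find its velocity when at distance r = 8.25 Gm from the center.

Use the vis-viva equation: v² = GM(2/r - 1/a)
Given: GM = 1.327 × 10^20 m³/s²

Convert to SI: a = 15 Gm = 1.5e+10 m; r = 8.25 Gm = 8.25e+09 m.
Vis-viva: v = √(GM · (2/r − 1/a)).
2/r − 1/a = 2/8.25e+09 − 1/1.5e+10 = 1.75758e-10 m⁻¹.
v = √(1.327e+20 · 1.75758e-10) m/s ≈ 1.527e+05 m/s = 152.7 km/s.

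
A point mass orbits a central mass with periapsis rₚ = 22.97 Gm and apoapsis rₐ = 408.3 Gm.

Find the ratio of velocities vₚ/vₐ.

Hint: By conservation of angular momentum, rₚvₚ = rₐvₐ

Convert to SI: rₚ = 22.97 Gm = 2.297e+10 m; rₐ = 408.3 Gm = 4.083e+11 m.
Conservation of angular momentum gives rₚvₚ = rₐvₐ, so vₚ/vₐ = rₐ/rₚ.
vₚ/vₐ = 4.083e+11 / 2.297e+10 ≈ 17.78.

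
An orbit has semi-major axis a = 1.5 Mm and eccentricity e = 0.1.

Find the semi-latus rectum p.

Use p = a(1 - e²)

Convert to SI: a = 1.5 Mm = 1.5e+06 m.
p = a (1 − e²).
p = 1.5e+06 · (1 − (0.1)²) = 1.5e+06 · 0.99 ≈ 1.485e+06 m = 1.485 Mm.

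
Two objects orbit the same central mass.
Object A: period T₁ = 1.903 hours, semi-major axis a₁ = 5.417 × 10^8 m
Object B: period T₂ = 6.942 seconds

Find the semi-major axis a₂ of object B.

Convert to SI: T₁ = 1.903 hours = 6850.8 s.
Kepler's third law: (T₁/T₂)² = (a₁/a₂)³ ⇒ a₂ = a₁ · (T₂/T₁)^(2/3).
T₂/T₁ = 6.942 / 6850.8 = 0.00101331.
a₂ = 5.417e+08 · (0.00101331)^(2/3) m ≈ 5.465e+06 m = 5.465 × 10^6 m.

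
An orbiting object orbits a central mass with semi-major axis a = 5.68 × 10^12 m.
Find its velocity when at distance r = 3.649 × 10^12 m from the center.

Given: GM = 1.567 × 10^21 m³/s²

Vis-viva: v = √(GM · (2/r − 1/a)).
2/r − 1/a = 2/3.649e+12 − 1/5.68e+12 = 3.72039e-13 m⁻¹.
v = √(1.567e+21 · 3.72039e-13) m/s ≈ 2.415e+04 m/s = 24.15 km/s.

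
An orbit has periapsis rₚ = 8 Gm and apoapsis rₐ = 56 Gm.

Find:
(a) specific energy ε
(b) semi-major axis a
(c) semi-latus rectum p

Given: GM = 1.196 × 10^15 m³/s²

Convert to SI: rₚ = 8 Gm = 8e+09 m; rₐ = 56 Gm = 5.6e+10 m.
(a) With a = (rₚ + rₐ)/2 = 3.2e+10 m, ε = −GM/(2a) = −1.196e+15/(2 · 3.2e+10) J/kg ≈ -1.869e+04 J/kg
(b) a = (rₚ + rₐ)/2 = (8e+09 + 5.6e+10)/2 ≈ 3.2e+10 m
(c) From a = (rₚ + rₐ)/2 = 3.2e+10 m and e = (rₐ − rₚ)/(rₐ + rₚ) = 0.75, p = a(1 − e²) = 3.2e+10 · (1 − (0.75)²) ≈ 1.4e+10 m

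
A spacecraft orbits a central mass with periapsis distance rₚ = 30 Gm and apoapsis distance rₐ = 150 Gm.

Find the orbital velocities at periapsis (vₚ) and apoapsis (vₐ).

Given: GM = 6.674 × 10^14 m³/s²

Convert to SI: rₚ = 30 Gm = 3e+10 m; rₐ = 150 Gm = 1.5e+11 m.
Use the vis-viva equation v² = GM(2/r − 1/a) with a = (rₚ + rₐ)/2 = (3e+10 + 1.5e+11)/2 = 9e+10 m.
vₚ = √(GM · (2/rₚ − 1/a)) = √(6.674e+14 · (2/3e+10 − 1/9e+10)) m/s ≈ 192.6 m/s = 192.6 m/s.
vₐ = √(GM · (2/rₐ − 1/a)) = √(6.674e+14 · (2/1.5e+11 − 1/9e+10)) m/s ≈ 38.51 m/s = 38.51 m/s.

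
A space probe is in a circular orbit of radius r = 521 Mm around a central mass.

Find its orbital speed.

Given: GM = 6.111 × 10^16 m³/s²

Convert to SI: r = 521 Mm = 5.21e+08 m.
For a circular orbit, gravity supplies the centripetal force, so v = √(GM / r).
v = √(6.111e+16 / 5.21e+08) m/s ≈ 1.083e+04 m/s = 10.83 km/s.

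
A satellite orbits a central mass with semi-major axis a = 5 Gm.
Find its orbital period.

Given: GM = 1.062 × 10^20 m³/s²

Convert to SI: a = 5 Gm = 5e+09 m.
Kepler's third law: T = 2π √(a³ / GM).
Substituting a = 5e+09 m and GM = 1.062e+20 m³/s²:
T = 2π √((5e+09)³ / 1.062e+20) s
T ≈ 2.156e+05 s = 2.495 days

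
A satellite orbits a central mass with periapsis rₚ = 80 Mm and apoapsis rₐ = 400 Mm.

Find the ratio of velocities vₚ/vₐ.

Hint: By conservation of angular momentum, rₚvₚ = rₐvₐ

Convert to SI: rₚ = 80 Mm = 8e+07 m; rₐ = 400 Mm = 4e+08 m.
Conservation of angular momentum gives rₚvₚ = rₐvₐ, so vₚ/vₐ = rₐ/rₚ.
vₚ/vₐ = 4e+08 / 8e+07 ≈ 5.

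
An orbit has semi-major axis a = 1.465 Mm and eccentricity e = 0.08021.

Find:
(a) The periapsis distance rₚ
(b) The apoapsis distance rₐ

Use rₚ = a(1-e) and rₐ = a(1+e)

Convert to SI: a = 1.465 Mm = 1.465e+06 m.
(a) rₚ = a(1 − e) = 1.465e+06 · (1 − 0.08021) = 1.465e+06 · 0.91979 ≈ 1.347e+06 m = 1.347 Mm.
(b) rₐ = a(1 + e) = 1.465e+06 · (1 + 0.08021) = 1.465e+06 · 1.08021 ≈ 1.583e+06 m = 1.583 Mm.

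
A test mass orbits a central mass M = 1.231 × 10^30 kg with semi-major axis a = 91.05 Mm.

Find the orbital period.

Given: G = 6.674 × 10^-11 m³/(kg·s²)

Convert to SI: a = 91.05 Mm = 9.105e+07 m.
GM = G · M = 6.674e-11 · 1.231e+30 = 8.21569e+19 m³/s².
Kepler's third law: T = 2π √(a³ / GM).
Substituting a = 9.105e+07 m and GM = 8.21569e+19 m³/s²:
T = 2π √((9.105e+07)³ / 8.21569e+19) s
T ≈ 602.3 s = 10.04 minutes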